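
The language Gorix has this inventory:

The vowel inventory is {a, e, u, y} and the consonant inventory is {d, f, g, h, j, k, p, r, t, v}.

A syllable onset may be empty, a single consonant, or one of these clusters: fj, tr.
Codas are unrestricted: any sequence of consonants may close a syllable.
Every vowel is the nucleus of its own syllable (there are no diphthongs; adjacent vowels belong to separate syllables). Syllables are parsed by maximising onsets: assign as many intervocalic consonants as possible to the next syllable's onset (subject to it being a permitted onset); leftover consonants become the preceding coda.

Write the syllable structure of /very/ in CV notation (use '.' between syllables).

CV.CV

Vowels present: e, y; each is a nucleus, giving 2 syllables.
/e…y/ gap (V1→V2): just /r/ — single C goes to the following onset.
Putting it together: ve.ry.
Mapping each syllable to C/V: /ve/ → CV, /ry/ → CV.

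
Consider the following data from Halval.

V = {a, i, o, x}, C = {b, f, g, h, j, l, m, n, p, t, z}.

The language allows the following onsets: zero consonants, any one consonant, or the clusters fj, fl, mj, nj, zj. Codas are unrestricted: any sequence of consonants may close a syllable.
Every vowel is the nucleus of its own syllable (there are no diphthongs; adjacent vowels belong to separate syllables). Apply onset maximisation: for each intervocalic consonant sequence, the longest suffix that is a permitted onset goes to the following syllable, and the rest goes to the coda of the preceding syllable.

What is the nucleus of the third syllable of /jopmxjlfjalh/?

a

The vowels are o, x, a — 3 nuclei, so 3 syllables.
The third nucleus (vowel 3 from the left) is /a/.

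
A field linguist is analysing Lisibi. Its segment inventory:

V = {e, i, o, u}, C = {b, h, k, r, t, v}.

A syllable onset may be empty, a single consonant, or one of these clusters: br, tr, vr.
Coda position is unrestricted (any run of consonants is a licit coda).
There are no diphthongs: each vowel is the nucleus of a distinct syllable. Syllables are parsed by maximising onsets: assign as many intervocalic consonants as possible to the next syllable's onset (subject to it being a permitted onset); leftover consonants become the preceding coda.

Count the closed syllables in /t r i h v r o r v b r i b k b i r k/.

4

The vowels are i, o, i, i — 4 nuclei, so 4 syllables.
σ1/σ2 boundary: /hvr/ splits as /h/ + /vr/ (/vr/ is the longest suffix that is a licit onset).
σ2/σ3 boundary: /rvbr/; trying suffixes from longest down, /br/ is the first permitted one, so coda /rv/ | onset /br/.
σ3/σ4 boundary: /bkb/; trying suffixes from longest down, /b/ is the first permitted one, so coda /bk/ | onset /b/.
Result: trih.vrorv.bribk.birk.
Classifying each syllable: /trih/ (closed), /vrorv/ (closed), /bribk/ (closed), /birk/ (closed).
Closed syllables: 4.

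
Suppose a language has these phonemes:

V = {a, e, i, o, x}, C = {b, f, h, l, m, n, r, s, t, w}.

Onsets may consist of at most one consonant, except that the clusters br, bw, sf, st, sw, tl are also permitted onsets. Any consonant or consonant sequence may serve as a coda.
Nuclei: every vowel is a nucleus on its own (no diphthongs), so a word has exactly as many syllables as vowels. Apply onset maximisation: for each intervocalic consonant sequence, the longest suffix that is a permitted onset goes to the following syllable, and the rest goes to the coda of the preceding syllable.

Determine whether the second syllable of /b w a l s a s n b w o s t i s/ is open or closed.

closed

Vowels present: a, a, o, i; each is a nucleus, giving 4 syllables.
σ1/σ2 boundary: /ls/ — longest licit onset from the right is /s/, leaving /l/ as coda.
σ2/σ3 boundary: cluster /snbw/ — the longest permitted-onset suffix is /bw/; onset = /bw/, preceding coda = /sn/.
σ3/σ4 boundary: /st/ — entire cluster is a permitted onset → onset /st/, coda ∅.
So the parse is bwal.sasn.bwo.stis.
Syllable 2 is /sasn/ with coda /sn/, so it is closed.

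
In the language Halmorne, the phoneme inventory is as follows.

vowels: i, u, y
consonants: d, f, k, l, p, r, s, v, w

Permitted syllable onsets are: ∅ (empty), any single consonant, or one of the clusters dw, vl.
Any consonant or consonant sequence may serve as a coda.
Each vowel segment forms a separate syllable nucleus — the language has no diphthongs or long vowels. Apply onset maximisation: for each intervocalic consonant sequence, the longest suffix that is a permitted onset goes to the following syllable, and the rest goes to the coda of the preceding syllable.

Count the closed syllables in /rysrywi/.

Vowels present: y, y, i; each is a nucleus, giving 3 syllables.
V1 /y/ – V2 /y/: cluster /sr/ — the longest permitted-onset suffix is /r/; onset = /r/, preceding coda = /s/.
V2 /y/ – V3 /i/: /w/ → onset of the next syllable (single consonants are always licit onsets).
Syllabification: rys.ry.wi.
Classifying each syllable: /rys/ (closed), /ry/ (open), /wi/ (open).
Closed syllables: 1.

1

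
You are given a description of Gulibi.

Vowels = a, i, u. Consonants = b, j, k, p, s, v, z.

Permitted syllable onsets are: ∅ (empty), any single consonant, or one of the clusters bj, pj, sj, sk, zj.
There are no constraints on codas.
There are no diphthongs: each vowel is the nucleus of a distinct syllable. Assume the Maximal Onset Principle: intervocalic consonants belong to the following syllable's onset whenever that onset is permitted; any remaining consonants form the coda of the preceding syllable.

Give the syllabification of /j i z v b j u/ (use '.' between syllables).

Vowels present: i, u; each is a nucleus, giving 2 syllables.
/i…u/ gap (V1→V2): /zvbj/ — longest licit onset from the right is /bj/, leaving /zv/ as coda.

jizv.bju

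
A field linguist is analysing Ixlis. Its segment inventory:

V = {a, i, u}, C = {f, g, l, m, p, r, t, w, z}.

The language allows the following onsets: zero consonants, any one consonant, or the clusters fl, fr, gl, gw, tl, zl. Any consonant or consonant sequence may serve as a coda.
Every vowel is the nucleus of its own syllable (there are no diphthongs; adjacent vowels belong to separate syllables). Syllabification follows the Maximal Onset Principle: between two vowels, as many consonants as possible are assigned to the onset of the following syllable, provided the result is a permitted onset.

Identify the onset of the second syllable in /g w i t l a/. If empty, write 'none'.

tl

The vowels are i, a — 2 nuclei, so 2 syllables.
Between /i/ (V1) and /a/ (V2): /tl/ is a licit onset in full, so it all attaches to the next syllable.
Putting it together: gwi.tla.
Syllable 2 is /tla/: onset /tl/, nucleus /a/, coda ∅.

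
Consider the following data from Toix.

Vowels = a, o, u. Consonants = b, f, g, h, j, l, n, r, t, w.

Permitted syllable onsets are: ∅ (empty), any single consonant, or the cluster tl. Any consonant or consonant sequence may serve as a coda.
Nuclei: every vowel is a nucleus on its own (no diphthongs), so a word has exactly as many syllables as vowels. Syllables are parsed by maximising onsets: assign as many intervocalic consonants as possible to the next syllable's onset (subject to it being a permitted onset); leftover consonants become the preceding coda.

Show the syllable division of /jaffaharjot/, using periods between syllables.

jaf.fa.har.jot

Nuclei (vowels): a, a, a, o → 4 syllables.
Between /a/ (V1) and /a/ (V2): /ff/ — longest licit onset from the right is /f/, leaving /f/ as coda.
Between /a/ (V2) and /a/ (V3): just /h/ — single C goes to the following onset.
Between /a/ (V3) and /o/ (V4): /rj/ splits as /r/ + /j/ (/j/ is the longest suffix that is a licit onset).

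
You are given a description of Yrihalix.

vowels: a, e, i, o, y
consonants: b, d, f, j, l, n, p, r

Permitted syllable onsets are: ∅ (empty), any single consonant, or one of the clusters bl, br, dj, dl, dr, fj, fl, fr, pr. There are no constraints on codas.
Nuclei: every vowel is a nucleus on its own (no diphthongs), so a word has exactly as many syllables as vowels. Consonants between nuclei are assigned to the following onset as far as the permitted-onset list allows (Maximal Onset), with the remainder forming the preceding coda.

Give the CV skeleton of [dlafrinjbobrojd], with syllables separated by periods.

The vowels are a, i, o, o — 4 nuclei, so 4 syllables.
/a…i/ gap (V1→V2): cluster /fr/ — /fr/ is itself a permitted onset, so the whole cluster goes right; preceding coda = ∅.
/i…o/ gap (V2→V3): /njb/; trying suffixes from longest down, /b/ is the first permitted one, so coda /nj/ | onset /b/.
/o…o/ gap (V3→V4): cluster /br/ — /br/ is itself a permitted onset, so the whole cluster goes right; preceding coda = ∅.
Putting it together: dla.frinj.bo.brojd.
Mapping each syllable to C/V: /dla/ → CCV, /frinj/ → CCVCC, /bo/ → CV, /brojd/ → CCVCC.

CCV.CCVCC.CV.CCVCC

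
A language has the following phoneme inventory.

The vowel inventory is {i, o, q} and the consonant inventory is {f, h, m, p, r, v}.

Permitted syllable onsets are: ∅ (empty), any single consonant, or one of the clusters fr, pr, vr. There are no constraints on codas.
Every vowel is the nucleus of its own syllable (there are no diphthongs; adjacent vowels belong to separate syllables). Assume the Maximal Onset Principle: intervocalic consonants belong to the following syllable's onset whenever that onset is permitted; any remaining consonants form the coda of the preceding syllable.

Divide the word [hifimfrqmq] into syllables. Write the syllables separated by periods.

hi.fim.frq.mq

The vowels are i, i, q, q — 4 nuclei, so 4 syllables.
Between /i/ (V1) and /i/ (V2): /f/ → onset of the next syllable (single consonants are always licit onsets).
Between /i/ (V2) and /q/ (V3): cluster /mfr/ — the longest permitted-onset suffix is /fr/; onset = /fr/, preceding coda = /m/.
Between /q/ (V3) and /q/ (V4): just /m/ — single C goes to the following onset.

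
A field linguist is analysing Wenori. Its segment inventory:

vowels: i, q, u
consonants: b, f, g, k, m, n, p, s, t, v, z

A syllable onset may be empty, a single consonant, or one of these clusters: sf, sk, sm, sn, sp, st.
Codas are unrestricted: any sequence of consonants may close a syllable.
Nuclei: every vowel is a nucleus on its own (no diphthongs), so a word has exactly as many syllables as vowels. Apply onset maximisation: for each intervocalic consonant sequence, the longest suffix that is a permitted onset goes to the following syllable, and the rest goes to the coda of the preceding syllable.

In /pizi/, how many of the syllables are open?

The vowels are i, i — 2 nuclei, so 2 syllables.
V1 /i/ – V2 /i/: /z/ → onset of the next syllable (single consonants are always licit onsets).
So the parse is pi.zi.
Classifying each syllable: /pi/ (open), /zi/ (open).
Open syllables: 2.

2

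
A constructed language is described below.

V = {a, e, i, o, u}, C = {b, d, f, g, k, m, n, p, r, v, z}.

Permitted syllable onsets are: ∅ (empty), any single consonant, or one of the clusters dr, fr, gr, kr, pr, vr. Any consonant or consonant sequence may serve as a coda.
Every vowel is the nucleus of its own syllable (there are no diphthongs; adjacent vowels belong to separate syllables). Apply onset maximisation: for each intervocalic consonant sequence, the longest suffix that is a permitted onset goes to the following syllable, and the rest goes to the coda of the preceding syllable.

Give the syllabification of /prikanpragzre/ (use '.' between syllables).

Vowels present: i, a, a, e; each is a nucleus, giving 4 syllables.
Between /i/ (V1) and /a/ (V2): /k/ is a single consonant, so it becomes the next onset.
Between /a/ (V2) and /a/ (V3): cluster /npr/ — the longest permitted-onset suffix is /pr/; onset = /pr/, preceding coda = /n/.
Between /a/ (V3) and /e/ (V4): /gzr/ — longest licit onset from the right is /r/, leaving /gz/ as coda.

pri.kan.pragz.re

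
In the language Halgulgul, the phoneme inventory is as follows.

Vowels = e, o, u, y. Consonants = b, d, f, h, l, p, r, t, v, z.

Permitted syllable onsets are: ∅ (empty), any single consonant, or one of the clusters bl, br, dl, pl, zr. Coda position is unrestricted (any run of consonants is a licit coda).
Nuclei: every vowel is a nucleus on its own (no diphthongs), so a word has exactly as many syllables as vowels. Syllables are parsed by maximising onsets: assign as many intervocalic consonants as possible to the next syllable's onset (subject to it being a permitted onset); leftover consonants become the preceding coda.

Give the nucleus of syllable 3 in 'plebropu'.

The vowels are e, o, u — 3 nuclei, so 3 syllables.
The third nucleus (vowel 3 from the left) is /u/.

u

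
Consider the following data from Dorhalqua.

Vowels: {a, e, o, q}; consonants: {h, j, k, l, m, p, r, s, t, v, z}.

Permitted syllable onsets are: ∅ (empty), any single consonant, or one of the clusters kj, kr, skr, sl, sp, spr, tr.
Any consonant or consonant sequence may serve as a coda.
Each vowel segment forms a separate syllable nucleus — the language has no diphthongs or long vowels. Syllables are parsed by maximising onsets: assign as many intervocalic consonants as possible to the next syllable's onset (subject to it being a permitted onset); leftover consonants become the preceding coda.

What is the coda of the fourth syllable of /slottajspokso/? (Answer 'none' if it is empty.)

Nuclei (vowels): o, a, o, o → 4 syllables.
Between /o/ (V1) and /a/ (V2): /tt/; trying suffixes from longest down, /t/ is the first permitted one, so coda /t/ | onset /t/.
Between /a/ (V2) and /o/ (V3): /jsp/ — longest licit onset from the right is /sp/, leaving /j/ as coda.
Between /o/ (V3) and /o/ (V4): /ks/ — longest licit onset from the right is /s/, leaving /k/ as coda.
Syllabification: slot.taj.spok.so.
Syllable 4 is /so/: onset /s/, nucleus /o/, coda ∅.

none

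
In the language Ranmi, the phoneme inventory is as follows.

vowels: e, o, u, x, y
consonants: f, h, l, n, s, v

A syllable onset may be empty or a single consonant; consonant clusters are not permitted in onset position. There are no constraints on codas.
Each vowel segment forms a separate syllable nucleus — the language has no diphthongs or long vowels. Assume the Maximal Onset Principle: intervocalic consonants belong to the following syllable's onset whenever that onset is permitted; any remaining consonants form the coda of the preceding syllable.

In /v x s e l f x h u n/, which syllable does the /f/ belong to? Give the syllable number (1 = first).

Vowels present: x, e, x, u; each is a nucleus, giving 4 syllables.
/x…e/ gap (V1→V2): /s/ → onset of the next syllable (single consonants are always licit onsets).
/e…x/ gap (V2→V3): /lf/ splits as /l/ + /f/ (/f/ is the longest suffix that is a licit onset).
/x…u/ gap (V3→V4): /h/ is a single consonant, so it becomes the next onset.
Putting it together: vx.sel.fx.hun.
The /f/ is in the onset of syllable 3 (/fx/).

3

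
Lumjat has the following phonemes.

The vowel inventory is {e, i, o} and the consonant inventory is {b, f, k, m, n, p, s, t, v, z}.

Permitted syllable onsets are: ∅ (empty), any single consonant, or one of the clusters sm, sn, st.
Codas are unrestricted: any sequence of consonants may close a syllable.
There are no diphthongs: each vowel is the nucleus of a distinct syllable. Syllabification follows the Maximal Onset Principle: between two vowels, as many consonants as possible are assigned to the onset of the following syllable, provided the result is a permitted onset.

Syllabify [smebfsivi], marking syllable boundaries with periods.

Vowels present: e, i, i; each is a nucleus, giving 3 syllables.
V1 /e/ – V2 /i/: /bfs/ — longest licit onset from the right is /s/, leaving /bf/ as coda.
V2 /i/ – V3 /i/: just /v/ — single C goes to the following onset.

smebf.si.vi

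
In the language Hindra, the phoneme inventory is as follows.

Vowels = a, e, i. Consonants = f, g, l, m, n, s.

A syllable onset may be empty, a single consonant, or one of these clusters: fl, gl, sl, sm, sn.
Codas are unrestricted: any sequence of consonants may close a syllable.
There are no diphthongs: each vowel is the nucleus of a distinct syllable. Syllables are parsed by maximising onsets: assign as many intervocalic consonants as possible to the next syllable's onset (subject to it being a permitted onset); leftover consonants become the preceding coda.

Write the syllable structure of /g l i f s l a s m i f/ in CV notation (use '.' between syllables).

CCVC.CCV.CCVC

The vowels are i, a, i — 3 nuclei, so 3 syllables.
/i…a/ gap (V1→V2): cluster /fsl/ — the longest permitted-onset suffix is /sl/; onset = /sl/, preceding coda = /f/.
/a…i/ gap (V2→V3): cluster /sm/ — /sm/ is itself a permitted onset, so the whole cluster goes right; preceding coda = ∅.
Putting it together: glif.sla.smif.
Mapping each syllable to C/V: /glif/ → CCVC, /sla/ → CCV, /smif/ → CCVC.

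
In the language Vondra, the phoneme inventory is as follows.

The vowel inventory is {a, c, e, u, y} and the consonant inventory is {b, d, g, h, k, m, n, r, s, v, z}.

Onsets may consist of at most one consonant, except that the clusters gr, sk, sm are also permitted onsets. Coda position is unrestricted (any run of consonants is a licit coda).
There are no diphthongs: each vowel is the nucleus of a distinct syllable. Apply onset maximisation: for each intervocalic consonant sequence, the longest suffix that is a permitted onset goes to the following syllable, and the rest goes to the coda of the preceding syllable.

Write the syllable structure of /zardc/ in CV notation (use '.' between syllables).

Nuclei (vowels): a, c → 2 syllables.
/a…c/ gap (V1→V2): /rd/ — longest licit onset from the right is /d/, leaving /r/ as coda.
Syllabification: zar.dc.
Mapping each syllable to C/V: /zar/ → CVC, /dc/ → CV.

CVC.CV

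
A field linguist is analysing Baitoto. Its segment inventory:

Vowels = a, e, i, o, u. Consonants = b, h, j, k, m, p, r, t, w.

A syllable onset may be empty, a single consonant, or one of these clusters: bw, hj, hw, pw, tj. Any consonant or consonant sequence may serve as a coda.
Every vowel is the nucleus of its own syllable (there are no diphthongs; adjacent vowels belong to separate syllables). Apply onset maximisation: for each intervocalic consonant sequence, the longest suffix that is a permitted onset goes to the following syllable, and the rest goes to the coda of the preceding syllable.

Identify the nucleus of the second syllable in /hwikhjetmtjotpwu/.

Vowels present: i, e, o, u; each is a nucleus, giving 4 syllables.
The second nucleus (vowel 2 from the left) is /e/.

e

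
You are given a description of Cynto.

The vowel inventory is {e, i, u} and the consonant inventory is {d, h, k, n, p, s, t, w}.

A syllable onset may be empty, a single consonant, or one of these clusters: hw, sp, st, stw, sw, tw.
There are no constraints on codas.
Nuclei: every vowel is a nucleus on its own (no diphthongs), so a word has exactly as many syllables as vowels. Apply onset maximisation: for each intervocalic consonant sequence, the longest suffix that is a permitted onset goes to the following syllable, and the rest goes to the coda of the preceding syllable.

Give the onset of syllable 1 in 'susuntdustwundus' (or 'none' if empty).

s

Vowels present: u, u, u, u, u; each is a nucleus, giving 5 syllables.
/u…u/ gap (V1→V2): /s/ is a single consonant, so it becomes the next onset.
/u…u/ gap (V2→V3): /ntd/; trying suffixes from longest down, /d/ is the first permitted one, so coda /nt/ | onset /d/.
/u…u/ gap (V3→V4): cluster /stw/ — /stw/ is itself a permitted onset, so the whole cluster goes right; preceding coda = ∅.
/u…u/ gap (V4→V5): cluster /nd/ — the longest permitted-onset suffix is /d/; onset = /d/, preceding coda = /n/.
Putting it together: su.sunt.du.stwun.dus.
Syllable 1 is /su/: onset /s/, nucleus /u/, coda ∅.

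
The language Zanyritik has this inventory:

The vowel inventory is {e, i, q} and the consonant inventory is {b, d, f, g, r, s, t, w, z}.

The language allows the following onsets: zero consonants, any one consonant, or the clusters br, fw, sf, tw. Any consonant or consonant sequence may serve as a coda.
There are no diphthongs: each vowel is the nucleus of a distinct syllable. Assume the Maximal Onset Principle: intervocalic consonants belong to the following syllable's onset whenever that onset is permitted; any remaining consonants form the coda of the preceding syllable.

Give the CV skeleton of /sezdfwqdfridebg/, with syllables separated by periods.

CVCC.CCVCC.CV.CVCC

The vowels are e, q, i, e — 4 nuclei, so 4 syllables.
/e…q/ gap (V1→V2): /zdfw/ splits as /zd/ + /fw/ (/fw/ is the longest suffix that is a licit onset).
/q…i/ gap (V2→V3): /dfr/ splits as /df/ + /r/ (/r/ is the longest suffix that is a licit onset).
/i…e/ gap (V3→V4): /d/ → onset of the next syllable (single consonants are always licit onsets).
Result: sezd.fwqdf.ri.debg.
Mapping each syllable to C/V: /sezd/ → CVCC, /fwqdf/ → CCVCC, /ri/ → CV, /debg/ → CVCC.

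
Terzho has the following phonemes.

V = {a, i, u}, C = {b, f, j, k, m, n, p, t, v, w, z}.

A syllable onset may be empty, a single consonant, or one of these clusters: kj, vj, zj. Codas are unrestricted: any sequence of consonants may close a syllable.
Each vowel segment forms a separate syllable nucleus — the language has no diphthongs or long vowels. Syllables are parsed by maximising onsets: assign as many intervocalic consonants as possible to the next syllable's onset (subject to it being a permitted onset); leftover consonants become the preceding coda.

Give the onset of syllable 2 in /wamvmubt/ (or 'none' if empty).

The vowels are a, u — 2 nuclei, so 2 syllables.
Between /a/ (V1) and /u/ (V2): /mvm/ splits as /mv/ + /m/ (/m/ is the longest suffix that is a licit onset).
So the parse is wamv.mubt.
Syllable 2 is /mubt/: onset /m/, nucleus /u/, coda /bt/.

m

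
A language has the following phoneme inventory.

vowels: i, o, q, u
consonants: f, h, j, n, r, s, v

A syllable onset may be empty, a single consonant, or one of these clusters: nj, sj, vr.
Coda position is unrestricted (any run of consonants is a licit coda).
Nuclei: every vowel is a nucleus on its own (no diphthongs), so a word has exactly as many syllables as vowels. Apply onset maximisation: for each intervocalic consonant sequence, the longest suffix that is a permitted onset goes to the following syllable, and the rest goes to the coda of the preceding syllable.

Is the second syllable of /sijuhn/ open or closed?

Vowels present: i, u; each is a nucleus, giving 2 syllables.
V1 /i/ – V2 /u/: just /j/ — single C goes to the following onset.
Syllabification: si.juhn.
Syllable 2 is /juhn/ with coda /hn/, so it is closed.

closed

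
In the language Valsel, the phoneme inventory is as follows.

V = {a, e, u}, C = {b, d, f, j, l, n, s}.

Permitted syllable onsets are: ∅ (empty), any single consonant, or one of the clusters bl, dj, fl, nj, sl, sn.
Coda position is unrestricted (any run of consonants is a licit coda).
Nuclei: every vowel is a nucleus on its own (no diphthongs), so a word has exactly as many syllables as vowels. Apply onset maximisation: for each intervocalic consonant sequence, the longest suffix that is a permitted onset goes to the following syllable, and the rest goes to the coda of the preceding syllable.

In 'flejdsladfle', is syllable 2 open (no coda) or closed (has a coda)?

Vowels present: e, a, e; each is a nucleus, giving 3 syllables.
σ1/σ2 boundary: /jdsl/ — longest licit onset from the right is /sl/, leaving /jd/ as coda.
σ2/σ3 boundary: /dfl/ splits as /d/ + /fl/ (/fl/ is the longest suffix that is a licit onset).
Result: flejd.slad.fle.
Syllable 2 is /slad/ with coda /d/, so it is closed.

closed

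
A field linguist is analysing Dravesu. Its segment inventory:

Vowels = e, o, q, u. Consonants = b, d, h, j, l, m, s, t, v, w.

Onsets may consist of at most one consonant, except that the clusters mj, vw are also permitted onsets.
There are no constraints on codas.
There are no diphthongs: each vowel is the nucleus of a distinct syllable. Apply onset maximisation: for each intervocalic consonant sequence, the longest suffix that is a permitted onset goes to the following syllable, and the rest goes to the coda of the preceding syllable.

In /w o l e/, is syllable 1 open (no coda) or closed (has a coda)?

Vowels present: o, e; each is a nucleus, giving 2 syllables.
σ1/σ2 boundary: /l/ → onset of the next syllable (single consonants are always licit onsets).
Putting it together: wo.le.
Syllable 1 is /wo/; it ends in its nucleus with no coda, so it is open.

open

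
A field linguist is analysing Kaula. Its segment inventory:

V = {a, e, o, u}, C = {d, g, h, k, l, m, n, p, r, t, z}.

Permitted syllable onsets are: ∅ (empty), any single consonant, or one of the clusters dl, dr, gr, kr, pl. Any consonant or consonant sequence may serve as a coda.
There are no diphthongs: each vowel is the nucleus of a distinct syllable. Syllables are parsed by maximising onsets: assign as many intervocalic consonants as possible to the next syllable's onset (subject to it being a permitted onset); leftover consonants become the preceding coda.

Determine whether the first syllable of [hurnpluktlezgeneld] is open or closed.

Vowels present: u, u, e, e, e; each is a nucleus, giving 5 syllables.
Between /u/ (V1) and /u/ (V2): /rnpl/; trying suffixes from longest down, /pl/ is the first permitted one, so coda /rn/ | onset /pl/.
Between /u/ (V2) and /e/ (V3): /ktl/ splits as /kt/ + /l/ (/l/ is the longest suffix that is a licit onset).
Between /e/ (V3) and /e/ (V4): /zg/; trying suffixes from longest down, /g/ is the first permitted one, so coda /z/ | onset /g/.
Between /e/ (V4) and /e/ (V5): just /n/ — single C goes to the following onset.
Result: hurn.plukt.lez.ge.neld.
Syllable 1 is /hurn/ with coda /rn/, so it is closed.

closed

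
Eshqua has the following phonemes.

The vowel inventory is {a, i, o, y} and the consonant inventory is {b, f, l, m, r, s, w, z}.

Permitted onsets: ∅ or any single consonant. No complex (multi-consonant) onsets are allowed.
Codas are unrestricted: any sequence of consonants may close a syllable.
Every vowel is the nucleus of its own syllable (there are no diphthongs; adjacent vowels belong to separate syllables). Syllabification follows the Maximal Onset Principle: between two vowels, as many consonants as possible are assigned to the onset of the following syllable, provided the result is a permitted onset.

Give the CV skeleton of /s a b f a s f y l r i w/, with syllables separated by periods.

Nuclei (vowels): a, a, y, i → 4 syllables.
V1 /a/ – V2 /a/: cluster /bf/ — the longest permitted-onset suffix is /f/; onset = /f/, preceding coda = /b/.
V2 /a/ – V3 /y/: /sf/ — longest licit onset from the right is /f/, leaving /s/ as coda.
V3 /y/ – V4 /i/: /lr/ splits as /l/ + /r/ (/r/ is the longest suffix that is a licit onset).
Syllabification: sab.fas.fyl.riw.
Mapping each syllable to C/V: /sab/ → CVC, /fas/ → CVC, /fyl/ → CVC, /riw/ → CVC.

CVC.CVC.CVC.CVC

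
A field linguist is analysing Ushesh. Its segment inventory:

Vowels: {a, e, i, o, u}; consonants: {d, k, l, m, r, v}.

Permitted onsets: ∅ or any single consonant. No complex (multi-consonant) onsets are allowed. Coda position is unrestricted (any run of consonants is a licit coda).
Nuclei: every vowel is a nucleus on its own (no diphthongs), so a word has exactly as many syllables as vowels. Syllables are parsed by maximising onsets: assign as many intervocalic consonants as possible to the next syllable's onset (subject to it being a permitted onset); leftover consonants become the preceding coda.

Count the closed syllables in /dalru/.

Vowels present: a, u; each is a nucleus, giving 2 syllables.
Between /a/ (V1) and /u/ (V2): cluster /lr/ — the longest permitted-onset suffix is /r/; onset = /r/, preceding coda = /l/.
So the parse is dal.ru.
Classifying each syllable: /dal/ (closed), /ru/ (open).
Closed syllables: 1.

1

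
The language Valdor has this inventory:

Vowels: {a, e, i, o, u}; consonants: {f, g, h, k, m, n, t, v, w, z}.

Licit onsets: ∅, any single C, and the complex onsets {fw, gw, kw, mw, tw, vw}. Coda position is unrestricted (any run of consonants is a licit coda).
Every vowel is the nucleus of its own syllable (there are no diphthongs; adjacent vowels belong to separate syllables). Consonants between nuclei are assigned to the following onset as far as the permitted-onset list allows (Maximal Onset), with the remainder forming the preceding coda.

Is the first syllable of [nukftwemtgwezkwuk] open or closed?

closed

Vowels present: u, e, e, u; each is a nucleus, giving 4 syllables.
σ1/σ2 boundary: /kftw/; trying suffixes from longest down, /tw/ is the first permitted one, so coda /kf/ | onset /tw/.
σ2/σ3 boundary: cluster /mtgw/ — the longest permitted-onset suffix is /gw/; onset = /gw/, preceding coda = /mt/.
σ3/σ4 boundary: cluster /zkw/ — the longest permitted-onset suffix is /kw/; onset = /kw/, preceding coda = /z/.
Syllabification: nukf.twemt.gwez.kwuk.
Syllable 1 is /nukf/ with coda /kf/, so it is closed.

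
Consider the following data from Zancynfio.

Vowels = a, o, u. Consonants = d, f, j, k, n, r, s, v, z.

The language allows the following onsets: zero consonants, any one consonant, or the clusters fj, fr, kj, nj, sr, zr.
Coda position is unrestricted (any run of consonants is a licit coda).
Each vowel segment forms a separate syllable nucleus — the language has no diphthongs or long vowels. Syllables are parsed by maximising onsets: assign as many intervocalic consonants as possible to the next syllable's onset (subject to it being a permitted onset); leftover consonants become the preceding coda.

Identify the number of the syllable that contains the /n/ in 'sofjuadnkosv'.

3

The vowels are o, u, a, o — 4 nuclei, so 4 syllables.
V1 /o/ – V2 /u/: /fj/ is a licit onset in full, so it all attaches to the next syllable.
V2 /u/ – V3 /a/: nothing intervenes; syllable break is V.V.
V3 /a/ – V4 /o/: cluster /dnk/ — the longest permitted-onset suffix is /k/; onset = /k/, preceding coda = /dn/.
Putting it together: so.fju.adn.kosv.
The /n/ is in the coda of syllable 3 (/adn/).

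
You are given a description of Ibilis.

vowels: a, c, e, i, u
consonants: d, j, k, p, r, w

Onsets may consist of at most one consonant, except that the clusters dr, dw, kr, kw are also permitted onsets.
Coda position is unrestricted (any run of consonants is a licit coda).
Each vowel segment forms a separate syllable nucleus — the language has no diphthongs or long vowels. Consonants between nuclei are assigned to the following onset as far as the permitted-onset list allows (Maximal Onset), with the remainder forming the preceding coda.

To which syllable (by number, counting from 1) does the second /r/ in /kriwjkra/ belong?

Nuclei (vowels): i, a → 2 syllables.
V1 /i/ – V2 /a/: cluster /wjkr/ — the longest permitted-onset suffix is /kr/; onset = /kr/, preceding coda = /wj/.
So the parse is kriwj.kra.
The second /r/ is in the onset of syllable 2 (/kra/).

2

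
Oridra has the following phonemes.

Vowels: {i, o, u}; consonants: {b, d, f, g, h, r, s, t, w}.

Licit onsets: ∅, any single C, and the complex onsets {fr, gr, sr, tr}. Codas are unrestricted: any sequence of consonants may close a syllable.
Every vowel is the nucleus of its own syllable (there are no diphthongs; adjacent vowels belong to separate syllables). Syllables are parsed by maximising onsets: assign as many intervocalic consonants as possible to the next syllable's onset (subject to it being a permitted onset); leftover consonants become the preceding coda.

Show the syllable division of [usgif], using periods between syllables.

Nuclei (vowels): u, i → 2 syllables.
σ1/σ2 boundary: cluster /sg/ — the longest permitted-onset suffix is /g/; onset = /g/, preceding coda = /s/.

us.gif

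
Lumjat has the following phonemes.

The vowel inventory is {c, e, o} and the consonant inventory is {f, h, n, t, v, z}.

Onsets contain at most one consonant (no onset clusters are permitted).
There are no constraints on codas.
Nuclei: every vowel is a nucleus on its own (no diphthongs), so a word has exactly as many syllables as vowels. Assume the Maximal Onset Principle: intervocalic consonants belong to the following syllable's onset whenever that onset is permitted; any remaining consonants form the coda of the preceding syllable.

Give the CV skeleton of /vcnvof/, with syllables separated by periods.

Nuclei (vowels): c, o → 2 syllables.
V1 /c/ – V2 /o/: /nv/; trying suffixes from longest down, /v/ is the first permitted one, so coda /n/ | onset /v/.
Result: vcn.vof.
Mapping each syllable to C/V: /vcn/ → CVC, /vof/ → CVC.

CVC.CVC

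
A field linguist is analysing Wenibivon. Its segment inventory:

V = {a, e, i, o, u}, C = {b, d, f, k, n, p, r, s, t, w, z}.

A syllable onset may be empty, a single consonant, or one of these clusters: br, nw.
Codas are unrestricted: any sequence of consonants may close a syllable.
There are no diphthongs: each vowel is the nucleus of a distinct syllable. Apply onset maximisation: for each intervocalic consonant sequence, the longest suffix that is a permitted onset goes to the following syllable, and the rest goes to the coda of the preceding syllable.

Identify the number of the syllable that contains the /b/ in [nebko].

1

Vowels present: e, o; each is a nucleus, giving 2 syllables.
/e…o/ gap (V1→V2): /bk/; trying suffixes from longest down, /k/ is the first permitted one, so coda /b/ | onset /k/.
Syllabification: neb.ko.
The /b/ is in the coda of syllable 1 (/neb/).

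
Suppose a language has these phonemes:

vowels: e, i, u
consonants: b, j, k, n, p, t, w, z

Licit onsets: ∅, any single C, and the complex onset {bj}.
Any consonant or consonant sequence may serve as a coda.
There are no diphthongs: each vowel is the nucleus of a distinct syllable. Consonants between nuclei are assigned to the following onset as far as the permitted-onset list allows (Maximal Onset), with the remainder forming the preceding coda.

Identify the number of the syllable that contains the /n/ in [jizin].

Nuclei (vowels): i, i → 2 syllables.
V1 /i/ – V2 /i/: /z/ is a single consonant, so it becomes the next onset.
Putting it together: ji.zin.
The /n/ is in the coda of syllable 2 (/zin/).

2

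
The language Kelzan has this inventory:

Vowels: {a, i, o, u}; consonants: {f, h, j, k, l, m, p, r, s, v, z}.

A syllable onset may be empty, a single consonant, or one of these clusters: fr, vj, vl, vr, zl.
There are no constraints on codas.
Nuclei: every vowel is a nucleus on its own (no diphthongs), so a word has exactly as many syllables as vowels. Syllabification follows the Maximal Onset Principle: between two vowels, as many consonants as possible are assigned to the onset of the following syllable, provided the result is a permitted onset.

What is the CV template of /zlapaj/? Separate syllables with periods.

Vowels present: a, a; each is a nucleus, giving 2 syllables.
V1 /a/ – V2 /a/: just /p/ — single C goes to the following onset.
So the parse is zla.paj.
Mapping each syllable to C/V: /zla/ → CCV, /paj/ → CVC.

CCV.CVC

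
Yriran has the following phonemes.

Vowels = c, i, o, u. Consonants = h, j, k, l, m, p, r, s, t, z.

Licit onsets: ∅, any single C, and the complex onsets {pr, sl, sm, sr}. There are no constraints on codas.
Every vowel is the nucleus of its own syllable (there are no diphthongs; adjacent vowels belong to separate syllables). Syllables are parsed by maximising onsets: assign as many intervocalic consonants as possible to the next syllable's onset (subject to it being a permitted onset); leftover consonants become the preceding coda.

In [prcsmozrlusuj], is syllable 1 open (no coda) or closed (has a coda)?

open

Vowels present: c, o, u, u; each is a nucleus, giving 4 syllables.
V1 /c/ – V2 /o/: /sm/ — entire cluster is a permitted onset → onset /sm/, coda ∅.
V2 /o/ – V3 /u/: cluster /zrl/ — the longest permitted-onset suffix is /l/; onset = /l/, preceding coda = /zr/.
V3 /u/ – V4 /u/: /s/ → onset of the next syllable (single consonants are always licit onsets).
So the parse is prc.smozr.lu.suj.
Syllable 1 is /prc/; it ends in its nucleus with no coda, so it is open.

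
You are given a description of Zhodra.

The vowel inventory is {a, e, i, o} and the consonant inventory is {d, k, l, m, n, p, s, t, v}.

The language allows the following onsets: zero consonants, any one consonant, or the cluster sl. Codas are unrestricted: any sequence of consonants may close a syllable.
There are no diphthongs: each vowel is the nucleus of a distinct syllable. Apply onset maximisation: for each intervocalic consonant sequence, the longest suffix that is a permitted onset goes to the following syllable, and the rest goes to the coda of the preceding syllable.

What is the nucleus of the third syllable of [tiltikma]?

Nuclei (vowels): i, i, a → 3 syllables.
The third nucleus (vowel 3 from the left) is /a/.

a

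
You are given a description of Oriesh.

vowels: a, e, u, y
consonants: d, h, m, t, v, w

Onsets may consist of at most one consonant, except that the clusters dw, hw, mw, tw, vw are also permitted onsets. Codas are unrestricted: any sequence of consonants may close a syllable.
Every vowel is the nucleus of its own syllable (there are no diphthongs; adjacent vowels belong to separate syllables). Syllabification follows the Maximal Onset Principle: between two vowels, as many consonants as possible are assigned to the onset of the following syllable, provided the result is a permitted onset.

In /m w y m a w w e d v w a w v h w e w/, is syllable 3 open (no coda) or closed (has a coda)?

Vowels present: y, a, e, a, e; each is a nucleus, giving 5 syllables.
V1 /y/ – V2 /a/: /m/ → onset of the next syllable (single consonants are always licit onsets).
V2 /a/ – V3 /e/: /ww/ splits as /w/ + /w/ (/w/ is the longest suffix that is a licit onset).
V3 /e/ – V4 /a/: /dvw/ splits as /d/ + /vw/ (/vw/ is the longest suffix that is a licit onset).
V4 /a/ – V5 /e/: /wvhw/ — longest licit onset from the right is /hw/, leaving /wv/ as coda.
Result: mwy.maw.wed.vwawv.hwew.
Syllable 3 is /wed/ with coda /d/, so it is closed.

closed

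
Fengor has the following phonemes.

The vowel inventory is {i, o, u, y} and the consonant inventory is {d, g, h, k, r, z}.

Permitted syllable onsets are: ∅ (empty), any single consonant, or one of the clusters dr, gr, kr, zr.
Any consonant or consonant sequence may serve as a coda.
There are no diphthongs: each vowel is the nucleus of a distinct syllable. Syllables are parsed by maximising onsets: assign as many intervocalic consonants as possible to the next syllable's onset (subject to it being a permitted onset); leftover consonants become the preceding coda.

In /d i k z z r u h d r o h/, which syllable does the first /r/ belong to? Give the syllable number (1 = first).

2

Vowels present: i, u, o; each is a nucleus, giving 3 syllables.
/i…u/ gap (V1→V2): /kzzr/; trying suffixes from longest down, /zr/ is the first permitted one, so coda /kz/ | onset /zr/.
/u…o/ gap (V2→V3): /hdr/ — longest licit onset from the right is /dr/, leaving /h/ as coda.
Result: dikz.zruh.droh.
The first /r/ is in the onset of syllable 2 (/zruh/).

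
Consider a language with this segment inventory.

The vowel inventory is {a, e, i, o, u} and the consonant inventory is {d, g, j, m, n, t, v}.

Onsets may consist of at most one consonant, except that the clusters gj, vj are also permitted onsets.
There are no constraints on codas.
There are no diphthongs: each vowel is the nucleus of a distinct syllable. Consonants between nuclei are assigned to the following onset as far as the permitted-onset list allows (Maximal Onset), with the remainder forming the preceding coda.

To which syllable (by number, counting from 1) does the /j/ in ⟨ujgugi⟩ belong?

1

Nuclei (vowels): u, u, i → 3 syllables.
Between /u/ (V1) and /u/ (V2): /jg/; trying suffixes from longest down, /g/ is the first permitted one, so coda /j/ | onset /g/.
Between /u/ (V2) and /i/ (V3): /g/ is a single consonant, so it becomes the next onset.
Putting it together: uj.gu.gi.
The /j/ is in the coda of syllable 1 (/uj/).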